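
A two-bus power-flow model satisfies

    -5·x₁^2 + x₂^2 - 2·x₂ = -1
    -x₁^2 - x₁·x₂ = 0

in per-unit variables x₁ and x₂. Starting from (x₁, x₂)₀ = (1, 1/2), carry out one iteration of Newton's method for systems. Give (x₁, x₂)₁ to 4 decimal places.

(0.5667, 0.0833)

At (1, 1/2): F = (-4.7500, -1.5000).
Jacobian J = [[-10·x₁, 2·x₂ - 2], [-2·x₁ - x₂, -x₁]].
At the point, J = [[-10.0000, -1.0000], [-2.5000, -1.0000]] (det J = 7.5000).
Solving J·Δ = −F gives Δ = (-0.4333, -0.4167).
Then the next iterate is (x₁, x₂)₁ = (0.5667, 0.0833).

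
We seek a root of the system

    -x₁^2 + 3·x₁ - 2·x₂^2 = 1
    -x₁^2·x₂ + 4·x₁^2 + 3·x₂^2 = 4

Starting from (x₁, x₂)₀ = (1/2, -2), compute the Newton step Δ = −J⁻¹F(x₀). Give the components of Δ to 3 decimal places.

At (1/2, -2): F = (-7.750, 9.500).
Jacobian J = [[-2·x₁ + 3, -4·x₂], [-2·x₁·x₂ + 8·x₁, -x₁^2 + 6·x₂]].
At the point, J = [[2.000, 8.000], [6.000, -12.250]] (det J = -72.500).
Solving J·Δ = −F gives Δ = (0.261, 0.903).

(0.261, 0.903)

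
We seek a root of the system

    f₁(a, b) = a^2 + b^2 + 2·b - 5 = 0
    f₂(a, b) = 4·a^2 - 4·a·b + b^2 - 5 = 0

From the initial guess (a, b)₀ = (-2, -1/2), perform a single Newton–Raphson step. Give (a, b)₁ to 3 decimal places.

(-3.393, -4.321)

At (-2, -1/2): F = (-1.750, 7.250).
Jacobian J = [[2·a, 2·b + 2], [8·a - 4·b, -4·a + 2·b]].
At the point, J = [[-4.000, 1.000], [-14.000, 7.000]] (det J = -14.000).
Solving J·Δ = −F gives Δ = (-1.393, -3.821).
Then the next iterate is (a, b)₁ = (-3.393, -4.321).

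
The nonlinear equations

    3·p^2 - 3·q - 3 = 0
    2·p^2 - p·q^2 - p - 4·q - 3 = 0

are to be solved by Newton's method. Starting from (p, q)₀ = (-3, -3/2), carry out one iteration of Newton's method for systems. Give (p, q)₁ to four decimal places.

(-1.5219, -0.8685)

At (-3, -3/2): F = (28.5000, 30.7500).
Jacobian J = [[6·p, -3], [4·p - q^2 - 1, -2·p·q - 4]].
At the point, J = [[-18.0000, -3.0000], [-15.2500, -13.0000]] (det J = 188.2500).
Solving J·Δ = −F gives Δ = (1.4781, 0.6315).
Then the next iterate is (p, q)₁ = (-1.5219, -0.8685).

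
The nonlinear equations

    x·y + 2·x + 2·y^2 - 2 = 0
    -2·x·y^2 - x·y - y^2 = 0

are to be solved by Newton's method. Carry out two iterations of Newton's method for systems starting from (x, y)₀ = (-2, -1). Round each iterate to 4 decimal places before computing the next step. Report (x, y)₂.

(-0.9267, -1.1828)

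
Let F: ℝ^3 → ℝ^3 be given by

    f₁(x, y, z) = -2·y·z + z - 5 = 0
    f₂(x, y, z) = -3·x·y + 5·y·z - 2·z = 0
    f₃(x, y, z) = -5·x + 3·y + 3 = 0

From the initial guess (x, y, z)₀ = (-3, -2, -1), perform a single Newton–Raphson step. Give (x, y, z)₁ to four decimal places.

(0.1548, -0.7419, 0.4968)

At (-3, -2, -1): F = (-10.0000, -6.0000, 12.0000).
Jacobian J = [[0, -2·z, -2·y + 1], [-3·y, -3·x + 5·z, 5·y - 2], [-5, 3, 0]].
At the point, J = [[0.0000, 2.0000, 5.0000], [6.0000, 4.0000, -12.0000], [-5.0000, 3.0000, 0.0000]] (det J = 310.0000).
Solving J·Δ = −F gives Δ = (3.1548, 1.2581, 1.4968).
Then the next iterate is (x, y, z)₁ = (0.1548, -0.7419, 0.4968).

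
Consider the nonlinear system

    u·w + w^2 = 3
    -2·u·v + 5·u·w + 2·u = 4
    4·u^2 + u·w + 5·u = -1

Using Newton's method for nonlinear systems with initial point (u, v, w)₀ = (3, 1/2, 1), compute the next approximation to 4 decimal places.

(1.1497, 1.4082, 1.1701)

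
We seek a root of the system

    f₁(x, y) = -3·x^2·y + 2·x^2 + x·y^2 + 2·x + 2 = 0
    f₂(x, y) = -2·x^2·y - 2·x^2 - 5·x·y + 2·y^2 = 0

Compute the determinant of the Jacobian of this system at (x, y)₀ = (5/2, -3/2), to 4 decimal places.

-811.1250

J = [[-6·x·y + 4·x + y^2 + 2, -3·x^2 + 2·x·y], [-4·x·y - 4·x - 5·y, -2·x^2 - 5·x + 4·y]].
At the point, J = [[36.7500, -26.2500], [12.5000, -31.0000]].
det J = -811.1250.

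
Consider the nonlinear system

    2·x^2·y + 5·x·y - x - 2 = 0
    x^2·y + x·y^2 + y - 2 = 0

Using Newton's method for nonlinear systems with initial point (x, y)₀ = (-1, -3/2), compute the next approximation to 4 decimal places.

At (-1, -3/2): F = (3.5000, -7.2500).
Jacobian J = [[4·x·y + 5·y - 1, 2·x^2 + 5·x], [2·x·y + y^2, x^2 + 2·x·y + 1]].
At the point, J = [[-2.5000, -3.0000], [5.2500, 5.0000]] (det J = 3.2500).
Solving J·Δ = −F gives Δ = (1.3077, 0.0769).
Then the next iterate is (x, y)₁ = (0.3077, -1.4231).

(0.3077, -1.4231)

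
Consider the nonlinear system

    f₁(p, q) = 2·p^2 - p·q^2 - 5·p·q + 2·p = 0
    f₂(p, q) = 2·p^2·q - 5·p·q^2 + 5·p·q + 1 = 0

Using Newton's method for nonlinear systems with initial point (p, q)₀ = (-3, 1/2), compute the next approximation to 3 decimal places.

(-1.250, 0.615)

At (-3, 1/2): F = (20.250, 6.250).
Jacobian J = [[4·p - q^2 - 5·q + 2, -2·p·q - 5·p], [4·p·q - 5·q^2 + 5·q, 2·p^2 - 10·p·q + 5·p]].
At the point, J = [[-12.750, 18.000], [-4.750, 18.000]] (det J = -144.000).
Solving J·Δ = −F gives Δ = (1.750, 0.115).
Then the next iterate is (p, q)₁ = (-1.250, 0.615).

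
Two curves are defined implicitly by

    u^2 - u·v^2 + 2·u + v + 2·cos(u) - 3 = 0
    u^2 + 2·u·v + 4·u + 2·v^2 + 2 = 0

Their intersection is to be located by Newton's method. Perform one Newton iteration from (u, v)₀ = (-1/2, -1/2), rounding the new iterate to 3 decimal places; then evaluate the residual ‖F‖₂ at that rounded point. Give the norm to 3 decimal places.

6.035

At (-1/2, -1/2): F = (-2.36983, 1.250).
Jacobian J = [[2·u - v^2 - 2·sin(u) + 2, -2·u·v + 1], [2·u + 2·v + 4, 2·u + 4·v]].
At the point, J = [[1.70885, 0.500], [2.000, -3.000]] (det J = -6.12655).
Solving J·Δ = −F gives Δ = (1.058, 1.122).
Then the next iterate is (u, v)₁ = (0.558, 0.622).
Re-evaluating at (0.558, 0.622): F = (0.53011, 6.01128), so ‖F‖₂ = 6.035.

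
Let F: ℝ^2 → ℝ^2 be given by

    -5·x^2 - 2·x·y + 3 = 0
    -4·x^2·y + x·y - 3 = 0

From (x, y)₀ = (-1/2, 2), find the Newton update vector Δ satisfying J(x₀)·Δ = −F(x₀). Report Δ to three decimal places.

(0.033, -3.783)

At (-1/2, 2): F = (3.750, -6.000).
Jacobian J = [[-10·x - 2·y, -2·x], [-8·x·y + y, -4·x^2 + x]].
At the point, J = [[1.000, 1.000], [10.000, -1.500]] (det J = -11.500).
Solving J·Δ = −F gives Δ = (0.033, -3.783).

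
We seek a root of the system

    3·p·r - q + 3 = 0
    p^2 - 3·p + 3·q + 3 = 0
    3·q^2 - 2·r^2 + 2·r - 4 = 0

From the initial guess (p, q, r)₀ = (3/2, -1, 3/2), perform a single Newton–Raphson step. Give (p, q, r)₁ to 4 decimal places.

(1.0278, -0.2500, -0.2500)

At (3/2, -1, 3/2): F = (10.7500, -2.2500, -2.5000).
Jacobian J = [[3·r, -1, 3·p], [2·p - 3, 3, 0], [0, 6·q, -4·r + 2]].
At the point, J = [[4.5000, -1.0000, 4.5000], [0.0000, 3.0000, 0.0000], [0.0000, -6.0000, -4.0000]] (det J = -54.0000).
Solving J·Δ = −F gives Δ = (-0.4722, 0.7500, -1.7500).
Then the next iterate is (p, q, r)₁ = (1.0278, -0.2500, -0.2500).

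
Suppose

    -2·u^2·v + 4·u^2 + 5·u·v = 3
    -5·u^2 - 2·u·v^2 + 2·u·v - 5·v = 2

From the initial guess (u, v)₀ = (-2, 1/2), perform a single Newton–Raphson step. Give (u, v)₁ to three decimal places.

At (-2, 1/2): F = (4.000, -25.500).
Jacobian J = [[-4·u·v + 8·u + 5·v, -2·u^2 + 5·u], [-10·u - 2·v^2 + 2·v, -4·u·v + 2·u - 5]].
At the point, J = [[-9.500, -18.000], [20.500, -5.000]] (det J = 416.500).
Solving J·Δ = −F gives Δ = (1.150, -0.385).
Then the next iterate is (u, v)₁ = (-0.850, 0.115).

(-0.850, 0.115)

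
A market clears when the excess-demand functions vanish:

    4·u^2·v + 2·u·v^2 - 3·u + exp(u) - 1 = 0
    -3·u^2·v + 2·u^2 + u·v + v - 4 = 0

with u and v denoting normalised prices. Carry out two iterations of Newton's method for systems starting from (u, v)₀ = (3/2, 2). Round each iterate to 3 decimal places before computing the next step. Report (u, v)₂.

(-0.128, 2.554)

At (3/2, 2): F = (28.98169, -8.000).
Jacobian J = [[8·u·v + 2·v^2 + exp(u) - 3, 4·u^2 + 4·u·v], [-6·u·v + 4·u + v, -3·u^2 + u + 1]].
At the point, J = [[33.48169, 21.000], [-10.000, -4.250]] (det J = 67.70282).
Solving J·Δ = −F gives Δ = (-0.662, -0.324).
Then the next iterate is (u, v)₁ = (0.838, 1.676).
Round to (0.838, 1.676) and repeat: F = (8.21343, -3.04591), J = [[16.16559, 8.42693], [-3.39893, -0.26873]].
Δ = (-0.966, 0.878), so (u, v)₂ = (-0.128, 2.554).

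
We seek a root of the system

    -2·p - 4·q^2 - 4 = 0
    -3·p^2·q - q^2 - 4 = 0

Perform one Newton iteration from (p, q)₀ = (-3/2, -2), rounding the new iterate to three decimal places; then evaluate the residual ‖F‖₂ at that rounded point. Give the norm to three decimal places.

4.674

At (-3/2, -2): F = (-17.000, 5.500).
Jacobian J = [[-2, -8·q], [-6·p·q, -3·p^2 - 2·q]].
At the point, J = [[-2.000, 16.000], [-18.000, -2.750]] (det J = 293.500).
Solving J·Δ = −F gives Δ = (0.141, 1.080).
Then the next iterate is (p, q)₁ = (-1.359, -0.920).
Re-evaluating at (-1.359, -0.920): F = (-4.66760, 0.25099), so ‖F‖₂ = 4.674.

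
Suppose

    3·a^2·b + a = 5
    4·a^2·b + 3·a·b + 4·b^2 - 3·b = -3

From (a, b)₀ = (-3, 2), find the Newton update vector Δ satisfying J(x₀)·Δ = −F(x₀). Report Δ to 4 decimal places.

At (-3, 2): F = (46.0000, 67.0000).
Jacobian J = [[6·a·b + 1, 3·a^2], [8·a·b + 3·b, 4·a^2 + 3·a + 8·b - 3]].
At the point, J = [[-35.0000, 27.0000], [-42.0000, 40.0000]] (det J = -266.0000).
Solving J·Δ = −F gives Δ = (0.1165, -1.5526).

(0.1165, -1.5526)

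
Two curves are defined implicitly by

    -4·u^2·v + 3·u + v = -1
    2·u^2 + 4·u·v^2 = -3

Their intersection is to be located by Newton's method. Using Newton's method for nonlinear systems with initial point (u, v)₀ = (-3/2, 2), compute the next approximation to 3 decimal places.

(-0.908, 1.559)

At (-3/2, 2): F = (-19.500, -16.500).
Jacobian J = [[-8·u·v + 3, -4·u^2 + 1], [4·u + 4·v^2, 8·u·v]].
At the point, J = [[27.000, -8.000], [10.000, -24.000]] (det J = -568.000).
Solving J·Δ = −F gives Δ = (0.592, -0.441).
Then the next iterate is (u, v)₁ = (-0.908, 1.559).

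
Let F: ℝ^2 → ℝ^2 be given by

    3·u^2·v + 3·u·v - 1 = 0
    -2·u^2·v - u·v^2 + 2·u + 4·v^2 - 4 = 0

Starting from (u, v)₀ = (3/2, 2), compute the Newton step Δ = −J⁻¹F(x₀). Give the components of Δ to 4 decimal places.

(-0.4085, -1.0397)

At (3/2, 2): F = (21.5000, 0.0000).
Jacobian J = [[6·u·v + 3·v, 3·u^2 + 3·u], [-4·u·v - v^2 + 2, -2·u^2 - 2·u·v + 8·v]].
At the point, J = [[24.0000, 11.2500], [-14.0000, 5.5000]] (det J = 289.5000).
Solving J·Δ = −F gives Δ = (-0.4085, -1.0397).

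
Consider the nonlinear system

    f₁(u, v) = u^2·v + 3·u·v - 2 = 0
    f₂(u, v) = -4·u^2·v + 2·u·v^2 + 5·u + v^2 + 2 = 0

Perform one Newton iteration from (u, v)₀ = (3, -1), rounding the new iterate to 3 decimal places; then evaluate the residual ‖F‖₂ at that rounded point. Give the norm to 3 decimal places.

19.620

At (3, -1): F = (-20.000, 60.000).
Jacobian J = [[2·u·v + 3·v, u^2 + 3·u], [-8·u·v + 2·v^2 + 5, -4·u^2 + 4·u·v + 2·v]].
At the point, J = [[-9.000, 18.000], [31.000, -50.000]] (det J = -108.000).
Solving J·Δ = −F gives Δ = (-0.741, 0.741).
Then the next iterate is (u, v)₁ = (2.259, -0.259).
Re-evaluating at (2.259, -0.259): F = (-5.07694, 18.95194), so ‖F‖₂ = 19.620.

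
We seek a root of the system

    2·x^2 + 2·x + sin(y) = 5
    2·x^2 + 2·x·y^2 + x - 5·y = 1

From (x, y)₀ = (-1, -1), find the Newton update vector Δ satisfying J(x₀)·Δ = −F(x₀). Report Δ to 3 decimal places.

(-1.661, 4.661)

At (-1, -1): F = (-5.84147, 3.000).
Jacobian J = [[4·x + 2, cos(y)], [4·x + 2·y^2 + 1, 4·x·y - 5]].
At the point, J = [[-2.000, 0.54030], [-1.000, -1.000]] (det J = 2.54030).
Solving J·Δ = −F gives Δ = (-1.661, 4.661).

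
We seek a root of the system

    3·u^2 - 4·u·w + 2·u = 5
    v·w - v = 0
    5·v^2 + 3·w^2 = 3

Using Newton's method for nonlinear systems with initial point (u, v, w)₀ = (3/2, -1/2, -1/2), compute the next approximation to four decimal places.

At (3/2, -1/2, -1/2): F = (7.7500, 0.7500, -1.0000).
Jacobian J = [[6·u - 4·w + 2, 0, -4·u], [0, w - 1, v], [0, 10·v, 6·w]].
At the point, J = [[13.0000, 0.0000, -6.0000], [0.0000, -1.5000, -0.5000], [0.0000, -5.0000, -3.0000]] (det J = 26.0000).
Solving J·Δ = −F gives Δ = (-1.8077, 1.3750, -2.6250).
Then the next iterate is (u, v, w)₁ = (-0.3077, 0.8750, -3.1250).

(-0.3077, 0.8750, -3.1250)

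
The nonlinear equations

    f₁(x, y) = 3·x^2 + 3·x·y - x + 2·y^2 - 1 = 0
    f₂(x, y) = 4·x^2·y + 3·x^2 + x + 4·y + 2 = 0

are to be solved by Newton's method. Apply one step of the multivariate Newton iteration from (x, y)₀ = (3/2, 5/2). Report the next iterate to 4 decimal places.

(0.8240, 1.2916)

At (3/2, 5/2): F = (28.0000, 42.7500).
Jacobian J = [[6·x + 3·y - 1, 3·x + 4·y], [8·x·y + 6·x + 1, 4·x^2 + 4]].
At the point, J = [[15.5000, 14.5000], [40.0000, 13.0000]] (det J = -378.5000).
Solving J·Δ = −F gives Δ = (-0.6760, -1.2084).
Then the next iterate is (x, y)₁ = (0.8240, 1.2916).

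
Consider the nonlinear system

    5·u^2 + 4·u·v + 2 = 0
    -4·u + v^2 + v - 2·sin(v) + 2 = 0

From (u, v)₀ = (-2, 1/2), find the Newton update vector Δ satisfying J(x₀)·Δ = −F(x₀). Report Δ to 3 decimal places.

(2.273, -2.863)

At (-2, 1/2): F = (18.000, 9.79115).
Jacobian J = [[10·u + 4·v, 4·u], [-4, 2·v - 2·cos(v) + 1]].
At the point, J = [[-18.000, -8.000], [-4.000, 0.24483]] (det J = -36.40703).
Solving J·Δ = −F gives Δ = (2.273, -2.863).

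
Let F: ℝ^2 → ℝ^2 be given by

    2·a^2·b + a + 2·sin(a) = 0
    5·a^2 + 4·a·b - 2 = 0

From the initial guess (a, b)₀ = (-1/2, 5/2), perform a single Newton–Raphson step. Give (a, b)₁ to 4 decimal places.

(-2.1549, -4.5122)

At (-1/2, 5/2): F = (-0.208851, -5.7500).
Jacobian J = [[4·a·b + 2·cos(a) + 1, 2·a^2], [10·a + 4·b, 4·a]].
At the point, J = [[-2.244835, 0.5000], [5.0000, -2.0000]] (det J = 1.989670).
Solving J·Δ = −F gives Δ = (-1.6549, -7.0122).
Then the next iterate is (a, b)₁ = (-2.1549, -4.5122).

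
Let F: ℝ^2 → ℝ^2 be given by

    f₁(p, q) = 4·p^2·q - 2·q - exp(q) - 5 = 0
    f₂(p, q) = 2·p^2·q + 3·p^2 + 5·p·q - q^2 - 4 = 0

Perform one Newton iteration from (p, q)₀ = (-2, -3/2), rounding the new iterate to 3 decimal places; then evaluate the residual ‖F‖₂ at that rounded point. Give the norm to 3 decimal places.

At (-2, -3/2): F = (-26.22313, 8.750).
Jacobian J = [[8·p·q, 4·p^2 - exp(q) - 2], [4·p·q + 6·p + 5·q, 2·p^2 + 5·p - 2·q]].
At the point, J = [[24.000, 13.77687], [-7.500, 1.000]] (det J = 127.32652).
Solving J·Δ = −F gives Δ = (1.153, -0.105).
Then the next iterate is (p, q)₁ = (-0.847, -1.605).
Re-evaluating at (-0.847, -1.605): F = (-6.59666, 0.07049), so ‖F‖₂ = 6.597.

6.597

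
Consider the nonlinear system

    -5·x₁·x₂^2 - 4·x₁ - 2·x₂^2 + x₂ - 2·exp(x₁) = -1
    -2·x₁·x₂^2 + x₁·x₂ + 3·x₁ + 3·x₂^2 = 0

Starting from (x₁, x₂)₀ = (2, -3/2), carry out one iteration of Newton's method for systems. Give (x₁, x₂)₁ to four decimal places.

(-5.1317, -5.9290)

At (2, -3/2): F = (-50.278112, 0.7500).
Jacobian J = [[-5·x₂^2 - 2·exp(x₁) - 4, -10·x₁·x₂ - 4·x₂ + 1], [-2·x₂^2 + x₂ + 3, -4·x₁·x₂ + x₁ + 6·x₂]].
At the point, J = [[-30.028112, 37.0000], [-3.0000, 5.0000]] (det J = -39.140561).
Solving J·Δ = −F gives Δ = (-7.1317, -4.4290).
Then the next iterate is (x₁, x₂)₁ = (-5.1317, -5.9290).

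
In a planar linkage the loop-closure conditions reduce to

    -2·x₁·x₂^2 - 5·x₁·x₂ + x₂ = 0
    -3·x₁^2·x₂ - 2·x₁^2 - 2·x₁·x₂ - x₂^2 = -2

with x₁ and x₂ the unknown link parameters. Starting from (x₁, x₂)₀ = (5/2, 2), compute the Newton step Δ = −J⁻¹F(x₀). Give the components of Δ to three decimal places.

At (5/2, 2): F = (-43.000, -62.000).
Jacobian J = [[-2·x₂^2 - 5·x₂, -4·x₁·x₂ - 5·x₁ + 1], [-6·x₁·x₂ - 4·x₁ - 2·x₂, -3·x₁^2 - 2·x₁ - 2·x₂]].
At the point, J = [[-18.000, -31.500], [-44.000, -27.750]] (det J = -886.500).
Solving J·Δ = −F gives Δ = (-0.857, -0.875).

(-0.857, -0.875)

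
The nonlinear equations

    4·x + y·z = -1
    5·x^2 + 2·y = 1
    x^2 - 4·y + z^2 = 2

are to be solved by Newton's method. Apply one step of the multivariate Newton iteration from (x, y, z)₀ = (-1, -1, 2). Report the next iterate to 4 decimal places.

(-0.5000, 0.5000, 2.0000)

At (-1, -1, 2): F = (-5.0000, 2.0000, 7.0000).
Jacobian J = [[4, z, y], [10·x, 2, 0], [2·x, -4, 2·z]].
At the point, J = [[4.0000, 2.0000, -1.0000], [-10.0000, 2.0000, 0.0000], [-2.0000, -4.0000, 4.0000]] (det J = 68.0000).
Solving J·Δ = −F gives Δ = (0.5000, 1.5000, 0.0000).
Then the next iterate is (x, y, z)₁ = (-0.5000, 0.5000, 2.0000).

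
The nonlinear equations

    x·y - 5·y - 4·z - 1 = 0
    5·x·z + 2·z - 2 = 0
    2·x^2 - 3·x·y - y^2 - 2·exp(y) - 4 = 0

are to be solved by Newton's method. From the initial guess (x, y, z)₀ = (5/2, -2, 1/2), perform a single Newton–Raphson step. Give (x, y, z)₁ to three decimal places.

(1.720, -0.212, 0.272)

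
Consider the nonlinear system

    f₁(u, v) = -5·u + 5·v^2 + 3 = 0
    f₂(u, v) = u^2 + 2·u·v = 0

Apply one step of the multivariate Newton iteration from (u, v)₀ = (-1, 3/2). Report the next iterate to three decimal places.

At (-1, 3/2): F = (19.250, -2.000).
Jacobian J = [[-5, 10·v], [2·u + 2·v, 2·u]].
At the point, J = [[-5.000, 15.000], [1.000, -2.000]] (det J = -5.000).
Solving J·Δ = −F gives Δ = (-1.700, -1.850).
Then the next iterate is (u, v)₁ = (-2.700, -0.350).

(-2.700, -0.350)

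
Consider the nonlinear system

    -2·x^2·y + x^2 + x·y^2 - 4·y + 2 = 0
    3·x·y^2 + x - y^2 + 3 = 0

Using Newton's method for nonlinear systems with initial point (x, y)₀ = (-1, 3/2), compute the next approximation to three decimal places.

(5.857, 5.345)

At (-1, 3/2): F = (-8.250, -7.000).
Jacobian J = [[-4·x·y + 2·x + y^2, -2·x^2 + 2·x·y - 4], [3·y^2 + 1, 6·x·y - 2·y]].
At the point, J = [[6.250, -9.000], [7.750, -12.000]] (det J = -5.250).
Solving J·Δ = −F gives Δ = (6.857, 3.845).
Then the next iterate is (x, y)₁ = (5.857, 5.345).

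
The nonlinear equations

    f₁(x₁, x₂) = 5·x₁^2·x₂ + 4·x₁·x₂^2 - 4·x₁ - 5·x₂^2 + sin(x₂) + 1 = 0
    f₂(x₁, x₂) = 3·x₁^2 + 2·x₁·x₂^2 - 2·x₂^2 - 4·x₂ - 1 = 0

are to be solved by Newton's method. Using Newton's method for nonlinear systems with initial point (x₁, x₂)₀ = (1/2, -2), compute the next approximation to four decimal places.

At (1/2, -2): F = (-16.409297, 3.7500).
Jacobian J = [[10·x₁·x₂ + 4·x₂^2 - 4, 5·x₁^2 + 8·x₁·x₂ - 10·x₂ + cos(x₂)], [6·x₁ + 2·x₂^2, 4·x₁·x₂ - 4·x₂ - 4]].
At the point, J = [[2.0000, 12.833853], [11.0000, 0.0000]] (det J = -141.172385).
Solving J·Δ = −F gives Δ = (-0.3409, 1.3317).
Then the next iterate is (x₁, x₂)₁ = (0.1591, -0.6683).

(0.1591, -0.6683)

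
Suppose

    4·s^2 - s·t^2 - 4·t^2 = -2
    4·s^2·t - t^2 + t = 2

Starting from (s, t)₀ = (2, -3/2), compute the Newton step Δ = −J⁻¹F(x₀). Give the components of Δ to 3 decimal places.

(-0.885, 0.426)

At (2, -3/2): F = (4.500, -29.750).
Jacobian J = [[8·s - t^2, -2·s·t - 8·t], [8·s·t, 4·s^2 - 2·t + 1]].
At the point, J = [[13.750, 18.000], [-24.000, 20.000]] (det J = 707.000).
Solving J·Δ = −F gives Δ = (-0.885, 0.426).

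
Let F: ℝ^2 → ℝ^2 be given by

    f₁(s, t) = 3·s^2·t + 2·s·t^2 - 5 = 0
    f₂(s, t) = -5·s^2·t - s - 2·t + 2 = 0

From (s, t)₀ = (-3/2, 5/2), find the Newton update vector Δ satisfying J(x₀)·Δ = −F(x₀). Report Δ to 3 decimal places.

At (-3/2, 5/2): F = (-6.875, -29.625).
Jacobian J = [[6·s·t + 2·t^2, 3·s^2 + 4·s·t], [-10·s·t - 1, -5·s^2 - 2]].
At the point, J = [[-10.000, -8.250], [36.500, -13.250]] (det J = 433.625).
Solving J·Δ = −F gives Δ = (0.354, -1.262).

(0.354, -1.262)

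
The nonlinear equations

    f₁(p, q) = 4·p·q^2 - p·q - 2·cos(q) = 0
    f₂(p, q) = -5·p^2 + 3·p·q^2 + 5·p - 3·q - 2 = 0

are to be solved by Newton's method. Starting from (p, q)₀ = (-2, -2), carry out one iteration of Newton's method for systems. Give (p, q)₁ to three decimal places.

(-0.929, -1.506)

At (-2, -2): F = (-35.16771, -50.000).
Jacobian J = [[4·q^2 - q, 8·p·q - p + 2·sin(q)], [-10·p + 3·q^2 + 5, 6·p·q - 3]].
At the point, J = [[18.000, 32.18141], [37.000, 21.000]] (det J = -812.71199).
Solving J·Δ = −F gives Δ = (1.071, 0.494).
Then the next iterate is (p, q)₁ = (-0.929, -1.506).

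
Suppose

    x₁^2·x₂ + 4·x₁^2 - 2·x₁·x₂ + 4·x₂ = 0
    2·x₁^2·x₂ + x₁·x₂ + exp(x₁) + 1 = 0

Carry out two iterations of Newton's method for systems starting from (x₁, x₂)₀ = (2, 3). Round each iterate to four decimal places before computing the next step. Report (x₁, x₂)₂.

At (2, 3): F = (28.0000, 38.389056).
Jacobian J = [[2·x₁·x₂ + 8·x₁ - 2·x₂, x₁^2 - 2·x₁ + 4], [4·x₁·x₂ + x₂ + exp(x₁), 2·x₁^2 + x₁]].
At the point, J = [[22.0000, 4.0000], [34.389056, 10.0000]] (det J = 82.443776).
Solving J·Δ = −F gives Δ = (-1.5337, 1.4353).
Then the next iterate is (x₁, x₂)₁ = (0.4663, 4.4353).
Round to (0.4663, 4.4353) and repeat: F = (15.438974, 6.591051), J = [[-1.003839, 3.284836], [14.302107, 0.901171]].
Δ = (-0.1616, -4.7495), so (x₁, x₂)₂ = (0.3047, -0.3142).

(0.3047, -0.3142)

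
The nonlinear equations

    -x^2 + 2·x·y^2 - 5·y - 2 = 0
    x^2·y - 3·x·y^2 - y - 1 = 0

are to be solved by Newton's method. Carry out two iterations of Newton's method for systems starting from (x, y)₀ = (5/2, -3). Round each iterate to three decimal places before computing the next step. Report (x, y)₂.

At (5/2, -3): F = (51.750, -84.250).
Jacobian J = [[-2·x + 2·y^2, 4·x·y - 5], [2·x·y - 3·y^2, x^2 - 6·x·y - 1]].
At the point, J = [[13.000, -35.000], [-42.000, 50.250]] (det J = -816.750).
Solving J·Δ = −F gives Δ = (-0.426, 1.320).
Then the next iterate is (x, y)₁ = (2.074, -1.680).
Round to (2.074, -1.680) and repeat: F = (13.80584, -24.10745), J = [[1.49680, -18.93728], [-15.43584, 24.20740]].
Δ = (-0.478, 0.691), so (x, y)₂ = (1.596, -0.989).

(1.596, -0.989)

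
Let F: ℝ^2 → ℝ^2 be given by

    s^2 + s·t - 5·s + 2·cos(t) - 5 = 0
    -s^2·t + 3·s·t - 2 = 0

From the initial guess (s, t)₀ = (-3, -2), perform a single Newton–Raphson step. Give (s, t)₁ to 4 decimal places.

(-1.1439, -1.9672)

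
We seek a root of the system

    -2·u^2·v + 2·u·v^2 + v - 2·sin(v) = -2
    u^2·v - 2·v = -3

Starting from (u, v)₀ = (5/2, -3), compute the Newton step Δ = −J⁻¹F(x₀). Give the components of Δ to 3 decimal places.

(-0.097, 1.951)

At (5/2, -3): F = (81.78224, -9.750).
Jacobian J = [[-4·u·v + 2·v^2, -2·u^2 + 4·u·v - 2·cos(v) + 1], [2·u·v, u^2 - 2]].
At the point, J = [[48.000, -39.52002], [-15.000, 4.250]] (det J = -388.80023).
Solving J·Δ = −F gives Δ = (-0.097, 1.951).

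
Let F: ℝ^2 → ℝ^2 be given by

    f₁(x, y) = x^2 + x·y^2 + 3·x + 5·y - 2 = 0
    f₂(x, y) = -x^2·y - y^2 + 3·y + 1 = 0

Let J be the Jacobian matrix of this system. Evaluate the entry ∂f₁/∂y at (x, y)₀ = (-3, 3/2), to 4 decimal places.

-4.0000

∂f₁/∂y = 2·x·y + 5.
At (-3, 3/2) this is -4.0000.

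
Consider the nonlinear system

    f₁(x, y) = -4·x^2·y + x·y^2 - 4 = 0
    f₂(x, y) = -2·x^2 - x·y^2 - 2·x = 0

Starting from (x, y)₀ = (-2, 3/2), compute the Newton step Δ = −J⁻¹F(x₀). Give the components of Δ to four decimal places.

At (-2, 3/2): F = (-32.5000, 0.5000).
Jacobian J = [[-8·x·y + y^2, -4·x^2 + 2·x·y], [-4·x - y^2 - 2, -2·x·y]].
At the point, J = [[26.2500, -22.0000], [3.7500, 6.0000]] (det J = 240.0000).
Solving J·Δ = −F gives Δ = (0.7667, -0.5625).

(0.7667, -0.5625)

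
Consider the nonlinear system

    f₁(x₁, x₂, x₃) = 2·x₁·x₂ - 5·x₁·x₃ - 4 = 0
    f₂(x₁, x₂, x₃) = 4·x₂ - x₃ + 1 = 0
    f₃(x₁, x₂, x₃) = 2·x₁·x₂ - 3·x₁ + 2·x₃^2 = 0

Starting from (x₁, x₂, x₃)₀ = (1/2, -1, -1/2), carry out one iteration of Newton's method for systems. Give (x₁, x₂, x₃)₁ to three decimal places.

At (1/2, -1, -1/2): F = (-3.750, -2.500, -2.000).
Jacobian J = [[2·x₂ - 5·x₃, 2·x₁, -5·x₁], [0, 4, -1], [2·x₂ - 3, 2·x₁, 4·x₃]].
At the point, J = [[0.500, 1.000, -2.500], [0.000, 4.000, -1.000], [-5.000, 1.000, -2.000]] (det J = -48.500).
Solving J·Δ = −F gives Δ = (0.196, 0.289, -1.345).
Then the next iterate is (x₁, x₂, x₃)₁ = (0.696, -0.711, -1.845).

(0.696, -0.711, -1.845)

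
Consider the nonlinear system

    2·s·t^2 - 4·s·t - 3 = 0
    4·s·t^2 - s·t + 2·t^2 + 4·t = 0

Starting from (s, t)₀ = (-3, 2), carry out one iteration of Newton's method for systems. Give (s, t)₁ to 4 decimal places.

At (-3, 2): F = (-3.0000, -26.0000).
Jacobian J = [[2·t^2 - 4·t, 4·s·t - 4·s], [4·t^2 - t, 8·s·t - s + 4·t + 4]].
At the point, J = [[0.0000, -12.0000], [14.0000, -33.0000]] (det J = 168.0000).
Solving J·Δ = −F gives Δ = (1.2679, -0.2500).
Then the next iterate is (s, t)₁ = (-1.7321, 1.7500).

(-1.7321, 1.7500)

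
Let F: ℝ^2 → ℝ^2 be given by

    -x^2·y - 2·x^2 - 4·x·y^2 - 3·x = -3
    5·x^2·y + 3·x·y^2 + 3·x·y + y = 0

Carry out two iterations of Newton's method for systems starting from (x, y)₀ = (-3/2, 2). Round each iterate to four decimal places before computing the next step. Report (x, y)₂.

(-0.2794, 0.3066)

At (-3/2, 2): F = (22.5000, -2.5000).
Jacobian J = [[-2·x·y - 4·x - 4·y^2 - 3, -x^2 - 8·x·y], [10·x·y + 3·y^2 + 3·y, 5·x^2 + 6·x·y + 3·x + 1]].
At the point, J = [[-7.0000, 21.7500], [-12.0000, -10.2500]] (det J = 332.7500).
Solving J·Δ = −F gives Δ = (0.5297, -0.8640).
Then the next iterate is (x, y)₁ = (-0.9703, 1.1360).
Round to (-0.9703, 1.1360) and repeat: F = (7.967085, -0.579669), J = [[-2.076262, 7.876604], [-3.743120, -3.817054]].
Δ = (0.6909, -0.8294), so (x, y)₂ = (-0.2794, 0.3066).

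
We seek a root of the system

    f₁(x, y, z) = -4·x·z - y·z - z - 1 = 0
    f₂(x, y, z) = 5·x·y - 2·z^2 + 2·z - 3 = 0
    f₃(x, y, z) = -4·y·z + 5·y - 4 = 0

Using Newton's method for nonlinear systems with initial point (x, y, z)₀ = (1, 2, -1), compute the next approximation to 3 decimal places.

At (1, 2, -1): F = (6.000, 3.000, 14.000).
Jacobian J = [[-4·z, -z, -4·x - y - 1], [5·y, 5·x, -4·z + 2], [0, -4·z + 5, -4·y]].
At the point, J = [[4.000, 1.000, -7.000], [10.000, 5.000, 6.000], [0.000, 9.000, -8.000]] (det J = -926.000).
Solving J·Δ = −F gives Δ = (-0.167, -1.006, 0.618).
Then the next iterate is (x, y, z)₁ = (0.833, 0.994, -0.382).

(0.833, 0.994, -0.382)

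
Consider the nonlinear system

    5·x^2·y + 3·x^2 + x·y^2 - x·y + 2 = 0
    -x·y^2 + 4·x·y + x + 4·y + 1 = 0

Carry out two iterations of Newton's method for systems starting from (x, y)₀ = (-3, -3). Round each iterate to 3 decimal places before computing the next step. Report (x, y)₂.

(-3.478, 0.020)

At (-3, -3): F = (-142.000, 49.000).
Jacobian J = [[10·x·y + 6·x + y^2 - y, 5·x^2 + 2·x·y - x], [-y^2 + 4·y + 1, -2·x·y + 4·x + 4]].
At the point, J = [[84.000, 66.000], [-20.000, -26.000]] (det J = -864.000).
Solving J·Δ = −F gives Δ = (0.530, 1.477).
Then the next iterate is (x, y)₁ = (-2.470, -1.523).
Round to (-2.470, -1.523) and repeat: F = (-35.64670, 13.21448), J = [[26.64063, 40.49812], [-7.41153, -13.40362]].
Δ = (-1.008, 1.543), so (x, y)₂ = (-3.478, 0.020).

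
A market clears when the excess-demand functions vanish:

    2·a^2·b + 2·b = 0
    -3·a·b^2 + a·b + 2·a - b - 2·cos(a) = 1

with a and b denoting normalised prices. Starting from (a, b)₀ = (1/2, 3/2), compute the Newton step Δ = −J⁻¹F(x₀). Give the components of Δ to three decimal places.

(-0.437, -0.976)

At (1/2, 3/2): F = (3.750, -5.88017).
Jacobian J = [[4·a·b, 2·a^2 + 2], [-3·b^2 + b + 2·sin(a) + 2, -6·a·b + a - 1]].
At the point, J = [[3.000, 2.500], [-2.29115, -5.000]] (det J = -9.27213).
Solving J·Δ = −F gives Δ = (-0.437, -0.976).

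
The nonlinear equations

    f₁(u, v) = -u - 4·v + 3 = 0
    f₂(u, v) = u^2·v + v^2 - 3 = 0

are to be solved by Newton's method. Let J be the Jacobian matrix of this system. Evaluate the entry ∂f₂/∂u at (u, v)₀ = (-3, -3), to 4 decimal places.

∂f₂/∂u = 2·u·v.
At (-3, -3) this is 18.0000.

18.0000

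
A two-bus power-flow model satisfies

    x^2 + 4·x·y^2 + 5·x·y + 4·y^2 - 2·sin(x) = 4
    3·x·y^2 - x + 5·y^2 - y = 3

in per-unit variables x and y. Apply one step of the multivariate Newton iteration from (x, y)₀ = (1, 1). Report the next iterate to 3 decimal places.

At (1, 1): F = (8.31706, 3.000).
Jacobian J = [[2·x + 4·y^2 + 5·y - 2·cos(x), 8·x·y + 5·x + 8·y], [3·y^2 - 1, 6·x·y + 10·y - 1]].
At the point, J = [[9.91940, 21.000], [2.000, 15.000]] (det J = 106.79093).
Solving J·Δ = −F gives Δ = (-0.578, -0.123).
Then the next iterate is (x, y)₁ = (0.422, 0.877).

(0.422, 0.877)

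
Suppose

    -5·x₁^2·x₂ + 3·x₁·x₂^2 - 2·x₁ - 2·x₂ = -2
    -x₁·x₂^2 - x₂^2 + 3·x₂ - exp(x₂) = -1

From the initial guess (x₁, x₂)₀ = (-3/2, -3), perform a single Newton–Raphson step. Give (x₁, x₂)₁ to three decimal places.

(-1.890, -3.876)

At (-3/2, -3): F = (4.250, -3.54979).
Jacobian J = [[-10·x₁·x₂ + 3·x₂^2 - 2, -5·x₁^2 + 6·x₁·x₂ - 2], [-x₂^2, -2·x₁·x₂ - 2·x₂ - exp(x₂) + 3]].
At the point, J = [[-20.000, 13.750], [-9.000, -0.04979]] (det J = 124.74574).
Solving J·Δ = −F gives Δ = (-0.390, -0.876).
Then the next iterate is (x₁, x₂)₁ = (-1.890, -3.876).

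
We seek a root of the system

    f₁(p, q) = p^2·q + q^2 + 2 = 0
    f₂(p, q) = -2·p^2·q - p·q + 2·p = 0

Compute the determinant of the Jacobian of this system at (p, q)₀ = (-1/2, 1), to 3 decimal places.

J = [[2·p·q, p^2 + 2·q], [-4·p·q - q + 2, -2·p^2 - p]].
At the point, J = [[-1.000, 2.250], [3.000, 0.000]].
det J = -6.750.

-6.750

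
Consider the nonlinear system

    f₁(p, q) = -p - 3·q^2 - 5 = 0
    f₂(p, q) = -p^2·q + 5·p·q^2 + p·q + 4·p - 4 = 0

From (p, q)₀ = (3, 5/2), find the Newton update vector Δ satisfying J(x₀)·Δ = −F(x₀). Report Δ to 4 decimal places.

At (3, 5/2): F = (-26.7500, 86.7500).
Jacobian J = [[-1, -6·q], [-2·p·q + 5·q^2 + q + 4, -p^2 + 10·p·q + p]].
At the point, J = [[-1.0000, -15.0000], [22.7500, 69.0000]] (det J = 272.2500).
Solving J·Δ = −F gives Δ = (2.0000, -1.9167).

(2.0000, -1.9167)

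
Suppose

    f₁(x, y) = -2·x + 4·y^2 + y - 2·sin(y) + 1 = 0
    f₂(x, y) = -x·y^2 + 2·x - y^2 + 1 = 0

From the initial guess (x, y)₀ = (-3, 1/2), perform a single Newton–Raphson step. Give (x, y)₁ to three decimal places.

At (-3, 1/2): F = (7.54115, -4.500).
Jacobian J = [[-2, 8·y - 2·cos(y) + 1], [-y^2 + 2, -2·x·y - 2·y]].
At the point, J = [[-2.000, 3.24483], [1.750, 2.000]] (det J = -9.67846).
Solving J·Δ = −F gives Δ = (3.067, -0.434).
Then the next iterate is (x, y)₁ = (0.067, 0.066).

(0.067, 0.066)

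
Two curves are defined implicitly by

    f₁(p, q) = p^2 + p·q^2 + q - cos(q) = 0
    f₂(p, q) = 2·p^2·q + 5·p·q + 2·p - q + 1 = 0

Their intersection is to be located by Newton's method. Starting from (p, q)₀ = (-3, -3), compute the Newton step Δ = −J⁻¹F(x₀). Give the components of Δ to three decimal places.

At (-3, -3): F = (-20.01001, -11.000).
Jacobian J = [[2·p + q^2, 2·p·q + sin(q) + 1], [4·p·q + 5·q + 2, 2·p^2 + 5·p - 1]].
At the point, J = [[3.000, 18.85888], [23.000, 2.000]] (det J = -427.75424).
Solving J·Δ = −F gives Δ = (0.391, 0.999).

(0.391, 0.999)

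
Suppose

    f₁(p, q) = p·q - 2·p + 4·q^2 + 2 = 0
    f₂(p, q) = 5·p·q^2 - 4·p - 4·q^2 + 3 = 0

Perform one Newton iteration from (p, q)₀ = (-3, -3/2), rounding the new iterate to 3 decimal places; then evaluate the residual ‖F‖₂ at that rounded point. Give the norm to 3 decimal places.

97.355

At (-3, -3/2): F = (21.500, -27.750).
Jacobian J = [[q - 2, p + 8·q], [5·q^2 - 4, 10·p·q - 8·q]].
At the point, J = [[-3.500, -15.000], [7.250, 57.000]] (det J = -90.750).
Solving J·Δ = −F gives Δ = (8.917, -0.647).
Then the next iterate is (p, q)₁ = (5.917, -2.147).
Re-evaluating at (5.917, -2.147): F = (-4.09936, 97.26885), so ‖F‖₂ = 97.355.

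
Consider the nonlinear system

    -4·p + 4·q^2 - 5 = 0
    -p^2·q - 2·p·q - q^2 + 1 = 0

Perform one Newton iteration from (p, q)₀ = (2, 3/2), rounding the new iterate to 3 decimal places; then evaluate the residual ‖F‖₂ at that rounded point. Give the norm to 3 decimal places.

At (2, 3/2): F = (-4.000, -13.250).
Jacobian J = [[-4, 8·q], [-2·p·q - 2·q, -p^2 - 2·p - 2·q]].
At the point, J = [[-4.000, 12.000], [-9.000, -11.000]] (det J = 152.000).
Solving J·Δ = −F gives Δ = (-1.336, -0.112).
Then the next iterate is (p, q)₁ = (0.664, 1.388).
Re-evaluating at (0.664, 1.388): F = (0.05018, -3.38177), so ‖F‖₂ = 3.382.

3.382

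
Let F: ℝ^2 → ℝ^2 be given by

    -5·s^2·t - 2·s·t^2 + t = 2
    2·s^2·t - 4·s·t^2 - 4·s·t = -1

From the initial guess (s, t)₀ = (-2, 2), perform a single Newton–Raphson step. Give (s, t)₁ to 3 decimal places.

(-1.324, 1.209)

At (-2, 2): F = (-24.000, 65.000).
Jacobian J = [[-10·s·t - 2·t^2, -5·s^2 - 4·s·t + 1], [4·s·t - 4·t^2 - 4·t, 2·s^2 - 8·s·t - 4·s]].
At the point, J = [[32.000, -3.000], [-40.000, 48.000]] (det J = 1416.000).
Solving J·Δ = −F gives Δ = (0.676, -0.791).
Then the next iterate is (s, t)₁ = (-1.324, 1.209).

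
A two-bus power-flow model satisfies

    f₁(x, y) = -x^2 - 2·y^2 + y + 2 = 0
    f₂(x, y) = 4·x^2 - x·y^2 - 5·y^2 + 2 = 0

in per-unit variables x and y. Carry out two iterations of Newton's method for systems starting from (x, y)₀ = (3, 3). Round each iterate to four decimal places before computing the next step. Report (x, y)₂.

(1.0729, 1.2188)

At (3, 3): F = (-22.0000, -34.0000).
Jacobian J = [[-2·x, -4·y + 1], [8·x - y^2, -2·x·y - 10·y]].
At the point, J = [[-6.0000, -11.0000], [15.0000, -48.0000]] (det J = 453.0000).
Solving J·Δ = −F gives Δ = (-1.5055, -1.1788).
Then the next iterate is (x, y)₁ = (1.4945, 1.8212).
Round to (1.4945, 1.8212) and repeat: F = (-5.045869, -10.606638), J = [[-2.9890, -6.2848], [8.639231, -23.655567]].
Δ = (-0.4216, -0.6024), so (x, y)₂ = (1.0729, 1.2188).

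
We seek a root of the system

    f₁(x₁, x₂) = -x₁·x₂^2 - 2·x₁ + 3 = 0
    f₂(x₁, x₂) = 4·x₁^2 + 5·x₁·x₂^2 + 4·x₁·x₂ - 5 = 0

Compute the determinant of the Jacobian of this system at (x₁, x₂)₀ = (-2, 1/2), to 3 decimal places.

66.000

J = [[-x₂^2 - 2, -2·x₁·x₂], [8·x₁ + 5·x₂^2 + 4·x₂, 10·x₁·x₂ + 4·x₁]].
At the point, J = [[-2.250, 2.000], [-12.750, -18.000]].
det J = 66.000.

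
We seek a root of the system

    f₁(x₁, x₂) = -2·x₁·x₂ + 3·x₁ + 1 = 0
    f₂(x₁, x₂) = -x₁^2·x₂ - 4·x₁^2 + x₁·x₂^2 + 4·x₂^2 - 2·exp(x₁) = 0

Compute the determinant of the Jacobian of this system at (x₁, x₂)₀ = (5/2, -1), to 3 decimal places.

-288.075

J = [[-2·x₂ + 3, -2·x₁], [-2·x₁·x₂ - 8·x₁ + x₂^2 - 2·exp(x₁), -x₁^2 + 2·x₁·x₂ + 8·x₂]].
At the point, J = [[5.000, -5.000], [-38.36499, -19.250]].
det J = -288.075.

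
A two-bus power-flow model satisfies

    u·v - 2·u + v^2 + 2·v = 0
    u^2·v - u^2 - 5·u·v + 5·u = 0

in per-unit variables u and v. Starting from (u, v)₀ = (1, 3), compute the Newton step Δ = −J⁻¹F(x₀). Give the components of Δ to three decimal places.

(-0.160, -1.760)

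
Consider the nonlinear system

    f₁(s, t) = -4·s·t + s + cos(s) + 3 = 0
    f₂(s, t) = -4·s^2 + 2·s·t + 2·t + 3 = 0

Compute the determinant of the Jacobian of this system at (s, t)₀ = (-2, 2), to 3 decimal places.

-147.819

J = [[-4·t - sin(s) + 1, -4·s], [-8·s + 2·t, 2·s + 2]].
At the point, J = [[-6.09070, 8.000], [20.000, -2.000]].
det J = -147.819.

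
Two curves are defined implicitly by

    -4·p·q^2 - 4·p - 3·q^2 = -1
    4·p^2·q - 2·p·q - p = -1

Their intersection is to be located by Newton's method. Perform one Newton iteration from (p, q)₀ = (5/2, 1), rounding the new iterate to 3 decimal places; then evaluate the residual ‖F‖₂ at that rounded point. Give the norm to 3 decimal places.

9.161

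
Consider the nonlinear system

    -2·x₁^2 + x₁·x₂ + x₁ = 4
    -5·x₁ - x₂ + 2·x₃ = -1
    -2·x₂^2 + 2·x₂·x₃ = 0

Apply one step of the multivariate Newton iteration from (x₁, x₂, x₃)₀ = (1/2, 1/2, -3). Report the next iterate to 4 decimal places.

At (1/2, 1/2, -3): F = (-3.7500, -8.0000, -3.5000).
Jacobian J = [[-4·x₁ + x₂ + 1, x₁, 0], [-5, -1, 2], [0, -4·x₂ + 2·x₃, 2·x₂]].
At the point, J = [[-0.5000, 0.5000, 0.0000], [-5.0000, -1.0000, 2.0000], [0.0000, -8.0000, 1.0000]] (det J = -5.0000).
Solving J·Δ = −F gives Δ = (-11.1500, -3.6500, -25.7000).
Then the next iterate is (x₁, x₂, x₃)₁ = (-10.6500, -3.1500, -28.7000).

(-10.6500, -3.1500, -28.7000)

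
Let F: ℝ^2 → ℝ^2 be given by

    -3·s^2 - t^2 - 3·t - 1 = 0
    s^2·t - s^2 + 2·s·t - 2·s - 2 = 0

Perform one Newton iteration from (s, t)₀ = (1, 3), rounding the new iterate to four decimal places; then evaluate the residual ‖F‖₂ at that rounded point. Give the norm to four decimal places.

10.9842

At (1, 3): F = (-22.0000, 4.0000).
Jacobian J = [[-6·s, -2·t - 3], [2·s·t - 2·s + 2·t - 2, s^2 + 2·s]].
At the point, J = [[-6.0000, -9.0000], [8.0000, 3.0000]] (det J = 54.0000).
Solving J·Δ = −F gives Δ = (0.5556, -2.8148).
Then the next iterate is (s, t)₁ = (1.5556, 0.1852).
Re-evaluating at (1.5556, 0.1852): F = (-8.849573, -6.506733), so ‖F‖₂ = 10.9842.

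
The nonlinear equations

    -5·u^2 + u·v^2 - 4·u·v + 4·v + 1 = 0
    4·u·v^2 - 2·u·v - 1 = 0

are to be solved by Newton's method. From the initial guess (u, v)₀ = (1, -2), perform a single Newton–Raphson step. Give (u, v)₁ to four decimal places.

(-0.7273, -2.8636)

At (1, -2): F = (0.0000, 19.0000).
Jacobian J = [[-10·u + v^2 - 4·v, 2·u·v - 4·u + 4], [4·v^2 - 2·v, 8·u·v - 2·u]].
At the point, J = [[2.0000, -4.0000], [20.0000, -18.0000]] (det J = 44.0000).
Solving J·Δ = −F gives Δ = (-1.7273, -0.8636).
Then the next iterate is (u, v)₁ = (-0.7273, -2.8636).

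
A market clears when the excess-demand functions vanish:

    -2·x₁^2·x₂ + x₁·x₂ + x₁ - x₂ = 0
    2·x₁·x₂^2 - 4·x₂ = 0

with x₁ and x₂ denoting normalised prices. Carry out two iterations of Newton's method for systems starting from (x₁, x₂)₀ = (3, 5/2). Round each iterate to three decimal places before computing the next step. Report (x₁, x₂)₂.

(1.051, 1.936)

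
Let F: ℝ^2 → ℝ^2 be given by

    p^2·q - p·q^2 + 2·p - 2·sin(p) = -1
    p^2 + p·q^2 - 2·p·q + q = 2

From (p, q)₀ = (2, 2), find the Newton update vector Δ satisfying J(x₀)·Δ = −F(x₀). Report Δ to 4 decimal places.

(-0.6361, -0.2911)

At (2, 2): F = (3.181405, 4.0000).
Jacobian J = [[2·p·q - q^2 - 2·cos(p) + 2, p^2 - 2·p·q], [2·p + q^2 - 2·q, 2·p·q - 2·p + 1]].
At the point, J = [[6.832294, -4.0000], [4.0000, 5.0000]] (det J = 50.161468).
Solving J·Δ = −F gives Δ = (-0.6361, -0.2911).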